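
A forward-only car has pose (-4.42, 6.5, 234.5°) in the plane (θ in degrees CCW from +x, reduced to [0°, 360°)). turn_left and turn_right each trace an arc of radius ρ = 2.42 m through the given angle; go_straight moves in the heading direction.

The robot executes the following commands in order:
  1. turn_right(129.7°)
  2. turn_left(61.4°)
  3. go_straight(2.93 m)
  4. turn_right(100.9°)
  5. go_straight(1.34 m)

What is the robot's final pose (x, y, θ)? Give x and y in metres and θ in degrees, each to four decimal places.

set_pose: (x, y, θ) = (-4.4200, 6.5000, 234.5000°), ρ = 2.42
turn_right(129.7°): centre at ρ to the right, rotate −129.7° → (-8.7299, 7.2871, 104.8000°)
turn_left(61.4°): centre at ρ to the left, rotate +61.4° → (-10.4923, 9.0191, 166.2000°)
go_straight(2.93): x += 2.93·cos θ, y += 2.93·sin θ → (-13.3378, 9.7180, 166.2000°)
turn_right(100.9°): centre at ρ to the right, rotate −100.9° → (-14.9591, 13.0794, 65.3000°)
go_straight(1.34): x += 1.34·cos θ, y += 1.34·sin θ → (-14.3992, 14.2968, 65.3000°)

(-14.3992, 14.2968, 65.3000°)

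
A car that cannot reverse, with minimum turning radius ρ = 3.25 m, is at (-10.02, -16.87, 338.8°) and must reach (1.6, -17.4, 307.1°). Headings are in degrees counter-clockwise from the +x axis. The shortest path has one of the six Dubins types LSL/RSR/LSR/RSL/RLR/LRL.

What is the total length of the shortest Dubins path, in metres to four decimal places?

12.1189 m

Let ψ = atan2(Δy, Δx) = atan2(-0.53, 11.62) = -2.6115° be the start→goal bearing.
Normalize: d = |goal − start| / ρ = 11.632081/3.25 = 3.579102, α = (θ_start − ψ) mod 360° = 341.4115° = 5.958755 rad, β = (θ_goal − ψ) mod 360° = 309.7115° = 5.405486 rad.
Common terms: sin α = -0.318769, cos α = 0.947832, sin β = -0.769271, cos β = 0.638922, cos(α−β) = 0.850811, d² = 12.809969. Work in radians in the unit-radius frame; every candidate has L = ρ·(t + p + q).
LSL: p² = 2 + d² − 2cos(α−β) + 2d(sin α − sin β) = 16.333134; p = √p² = 4.041427; φ = atan2(cos β − cos α, d + sin α − sin β) = -0.076511 rad; t = (φ − α) mod 2π = 0.247920 rad, q = (β − φ) mod 2π = 5.481996 rad → L = 3.25·(0.247920 + 4.041427 + 5.481996) = 3.25·9.771343 = 31.756865 m
RSR: p² = 2 + d² − 2cos(α−β) + 2d(sin β − sin α) = 9.883560; p = √p² = 3.143813; φ = atan2(cos α − cos β, d − sin α + sin β) = 0.098419 rad; t = (α − φ) mod 2π = 5.860336 rad, q = (φ − β) mod 2π = 0.976118 rad → L = 3.25·(5.860336 + 3.143813 + 0.976118) = 3.25·9.980268 = 32.435870 m
LSR: p² = d² − 2 + 2cos(α−β) + 2d(sin α + sin β) = 4.723179; p = √p² = 2.173288; φ = atan2(−cos α − cos β, d + sin α + sin β) − atan2(−2, p) = 0.176732 rad; t = (φ − α) mod 2π = 0.501162 rad, q = (φ − β) mod 2π = 1.054431 rad → L = 3.25·(0.501162 + 2.173288 + 1.054431) = 3.25·3.728881 = 12.118863 m
RSL: p² = d² − 2 + 2cos(α−β) − 2d(sin α + sin β) = 20.300004; p = √p² = 4.505553; φ = atan2(cos α + cos β, d − sin α − sin β) − atan2(2, p) = -0.090042 rad; t = (α − φ) mod 2π = 6.048797 rad, q = (β − φ) mod 2π = 5.495528 rad → L = 3.25·(6.048797 + 4.505553 + 5.495528) = 3.25·16.049878 = 52.162104 m
RLR: c = (6 − d² + 2cos(α−β) + 2d(sin α − sin β))/8 = -0.235445; p = 2π − arccos c = 4.474713 rad; φ = atan2(cos α − cos β, d − sin α + sin β) = 0.098419 rad; t = (α − φ + p/2) mod 2π = 1.814507 rad, q = (α − β − t + p) mod 2π = 3.213475 rad → L = 3.25·(1.814507 + 4.474713 + 3.213475) = 3.25·9.502695 = 30.883757 m
LRL: c = (6 − d² + 2cos(α−β) − 2d(sin α − sin β))/8 = -1.041642, |c| > 1 → infeasible
Shortest: LSR with L = 12.118863 m ≈ 12.1189 m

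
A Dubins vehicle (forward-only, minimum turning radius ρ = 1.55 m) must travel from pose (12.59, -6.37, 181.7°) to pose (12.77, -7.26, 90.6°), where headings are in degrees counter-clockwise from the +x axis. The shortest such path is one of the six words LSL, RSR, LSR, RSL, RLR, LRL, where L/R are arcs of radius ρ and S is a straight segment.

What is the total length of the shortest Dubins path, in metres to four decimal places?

9.0672 m

Let ψ = atan2(Δy, Δx) = atan2(-0.89, 0.18) = -78.5663° be the start→goal bearing.
Normalize: d = |goal − start| / ρ = 0.908020/1.55 = 0.585819, α = (θ_start − ψ) mod 360° = 260.2663° = 4.542504 rad, β = (θ_goal − ψ) mod 360° = 169.1663° = 2.952509 rad.
Common terms: sin α = -0.985604, cos α = -0.169069, sin β = 0.187959, cos β = -0.982177, cos(α−β) = -0.019197, d² = 0.343184. Work in radians in the unit-radius frame; every candidate has L = ρ·(t + p + q).
LSL: p² = 2 + d² − 2cos(α−β) + 2d(sin α − sin β) = 1.006588; p = √p² = 1.003288; φ = atan2(cos β − cos α, d + sin α − sin β) = -2.196685 rad; t = (φ − α) mod 2π = 5.827182 rad, q = (β − φ) mod 2π = 5.149194 rad → L = 1.55·(5.827182 + 1.003288 + 5.149194) = 1.55·11.979664 = 18.568479 m
RSR: p² = 2 + d² − 2cos(α−β) + 2d(sin β − sin α) = 3.756571; p = √p² = 1.938187; φ = atan2(cos α − cos β, d − sin α + sin β) = 0.432916 rad; t = (α − φ) mod 2π = 4.109588 rad, q = (φ − β) mod 2π = 3.763592 rad → L = 1.55·(4.109588 + 1.938187 + 3.763592) = 1.55·9.811368 = 15.207620 m
LSR: p² = d² − 2 + 2cos(α−β) + 2d(sin α + sin β) = -2.629763 < 0 → infeasible
RSL: p² = d² − 2 + 2cos(α−β) − 2d(sin α + sin β) = -0.760658 < 0 → infeasible
RLR: c = (6 − d² + 2cos(α−β) + 2d(sin α − sin β))/8 = 0.530429; p = 2π − arccos c = 5.271495 rad; φ = atan2(cos α − cos β, d − sin α + sin β) = 0.432916 rad; t = (α − φ + p/2) mod 2π = 0.462150 rad, q = (α − β − t + p) mod 2π = 0.116155 rad → L = 1.55·(0.462150 + 5.271495 + 0.116155) = 1.55·5.849800 = 9.067190 m
LRL: c = (6 − d² + 2cos(α−β) − 2d(sin α − sin β))/8 = 0.874177; p = 2π − arccos c = 5.776127 rad; φ = atan2(cos β − cos α, d + sin α − sin β) = -2.196685 rad; t = (φ − α + p/2) mod 2π = 2.432060 rad, q = (β − α − t + p) mod 2π = 1.754072 rad → L = 1.55·(2.432060 + 5.776127 + 1.754072) = 1.55·9.962258 = 15.441500 m
Shortest: RLR with L = 9.067190 m ≈ 9.0672 m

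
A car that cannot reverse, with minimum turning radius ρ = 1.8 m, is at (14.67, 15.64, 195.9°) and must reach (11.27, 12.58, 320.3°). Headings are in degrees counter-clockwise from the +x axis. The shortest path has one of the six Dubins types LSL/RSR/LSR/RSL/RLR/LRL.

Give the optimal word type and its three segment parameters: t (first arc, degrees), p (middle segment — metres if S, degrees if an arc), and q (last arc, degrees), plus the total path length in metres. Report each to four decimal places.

RSL: t = 23.1184°, p = 1.3152 m, q = 147.5184°, L = 6.6759 m

Let ψ = atan2(Δy, Δx) = atan2(-3.06, -3.40) = -138.0128° be the start→goal bearing.
Normalize: d = |goal − start| / ρ = 4.574232/1.8 = 2.541240, α = (θ_start − ψ) mod 360° = 333.9128° = 5.827878 rad, β = (θ_goal − ψ) mod 360° = 98.3128° = 1.715882 rad.
Common terms: sin α = -0.439739, cos α = 0.898126, sin β = 0.989494, cos β = -0.144577, cos(α−β) = -0.564967, d² = 6.457901. Work in radians in the unit-radius frame; every candidate has L = ρ·(t + p + q).
LSL: p² = 2 + d² − 2cos(α−β) + 2d(sin α − sin β) = 2.323790; p = √p² = 1.524398; φ = atan2(cos β − cos α, d + sin α − sin β) = -0.753245 rad; t = (φ − α) mod 2π = 5.985248 rad, q = (β − φ) mod 2π = 2.469127 rad → L = 1.8·(5.985248 + 1.524398 + 2.469127) = 1.8·9.978773 = 17.961792 m
RSR: p² = 2 + d² − 2cos(α−β) + 2d(sin β − sin α) = 16.851880; p = √p² = 4.105104; φ = atan2(cos α − cos β, d − sin α + sin β) = 0.256815 rad; t = (α − φ) mod 2π = 5.571062 rad, q = (φ − β) mod 2π = 4.824119 rad → L = 1.8·(5.571062 + 4.105104 + 4.824119) = 1.8·14.500285 = 26.100513 m
LSR: p² = d² − 2 + 2cos(α−β) + 2d(sin α + sin β) = 6.122085; p = √p² = 2.474285; φ = atan2(−cos α − cos β, d + sin α + sin β) − atan2(−2, p) = 0.440666 rad; t = (φ − α) mod 2π = 0.895974 rad, q = (φ − β) mod 2π = 5.007970 rad → L = 1.8·(0.895974 + 2.474285 + 5.007970) = 1.8·8.378228 = 15.080811 m
RSL: p² = d² − 2 + 2cos(α−β) − 2d(sin α + sin β) = 0.533849; p = √p² = 0.730650; φ = atan2(cos α + cos β, d − sin α − sin β) − atan2(2, p) = -0.858799 rad; t = (α − φ) mod 2π = 0.403492 rad, q = (β − φ) mod 2π = 2.574681 rad → L = 1.8·(0.403492 + 0.730650 + 2.574681) = 1.8·3.708823 = 6.675881 m
RLR: c = (6 − d² + 2cos(α−β) + 2d(sin α − sin β))/8 = -1.106485, |c| > 1 → infeasible
LRL: c = (6 − d² + 2cos(α−β) − 2d(sin α − sin β))/8 = 0.709526; p = 2π − arccos c = 5.501215 rad; φ = atan2(cos β − cos α, d + sin α − sin β) = -0.753245 rad; t = (φ − α + p/2) mod 2π = 2.452670 rad, q = (β − α − t + p) mod 2π = 5.219734 rad → L = 1.8·(2.452670 + 5.501215 + 5.219734) = 1.8·13.173619 = 23.712514 m
Shortest: RSL with L = 6.675881 m ≈ 6.6759 m
Convert RSL to answer units (arcs ×180/π): t = 0.403492·180/π = 23.1184°, p = ρ·p = 1.8·0.730650 = 1.3152 m, q = 2.574681·180/π = 147.5184°, L = 6.6759 m.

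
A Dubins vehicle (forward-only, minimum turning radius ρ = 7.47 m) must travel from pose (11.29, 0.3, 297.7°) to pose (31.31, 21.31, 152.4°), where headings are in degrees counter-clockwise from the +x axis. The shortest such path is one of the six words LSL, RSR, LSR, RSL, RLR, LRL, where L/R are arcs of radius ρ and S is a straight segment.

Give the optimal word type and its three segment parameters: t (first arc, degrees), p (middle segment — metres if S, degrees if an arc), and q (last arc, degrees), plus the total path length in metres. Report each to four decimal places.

LSL: t = 109.9686°, p = 14.7684 m, q = 104.7314°, L = 42.7601 m

Let ψ = atan2(Δy, Δx) = atan2(21.01, 20.02) = 46.3822° be the start→goal bearing.
Normalize: d = |goal − start| / ρ = 29.021035/7.47 = 3.885011, α = (θ_start − ψ) mod 360° = 251.3178° = 4.386323 rad, β = (θ_goal − ψ) mod 360° = 106.0178° = 1.850360 rad.
Common terms: sin α = -0.947310, cos α = -0.320319, sin β = 0.961176, cos β = -0.275936, cos(α−β) = -0.822144, d² = 15.093314. Work in radians in the unit-radius frame; every candidate has L = ρ·(t + p + q).
LSL: p² = 2 + d² − 2cos(α−β) + 2d(sin α − sin β) = 3.908623; p = √p² = 1.977024; φ = atan2(cos β − cos α, d + sin α − sin β) = 0.022451 rad; t = (φ − α) mod 2π = 1.919314 rad, q = (β − φ) mod 2π = 1.827908 rad → L = 7.47·(1.919314 + 1.977024 + 1.827908) = 7.47·5.724246 = 42.760116 m
RSR: p² = 2 + d² − 2cos(α−β) + 2d(sin β − sin α) = 33.566581; p = √p² = 5.793667; φ = atan2(cos α − cos β, d − sin α + sin β) = -0.007661 rad; t = (α − φ) mod 2π = 4.393984 rad, q = (φ − β) mod 2π = 4.425165 rad → L = 7.47·(4.393984 + 5.793667 + 4.425165) = 7.47·14.612816 = 109.157736 m
LSR: p² = d² − 2 + 2cos(α−β) + 2d(sin α + sin β) = 11.556767; p = √p² = 3.399524; φ = atan2(−cos α − cos β, d + sin α + sin β) − atan2(−2, p) = 0.683539 rad; t = (φ − α) mod 2π = 2.580402 rad, q = (φ − β) mod 2π = 5.116365 rad → L = 7.47·(2.580402 + 3.399524 + 5.116365) = 7.47·11.096291 = 82.889294 m
RSL: p² = d² − 2 + 2cos(α−β) − 2d(sin α + sin β) = 11.341285; p = √p² = 3.367682; φ = atan2(cos α + cos β, d − sin α − sin β) − atan2(2, p) = -0.688732 rad; t = (α − φ) mod 2π = 5.075055 rad, q = (β − φ) mod 2π = 2.539092 rad → L = 7.47·(5.075055 + 3.367682 + 2.539092) = 7.47·10.981829 = 82.034262 m
RLR: c = (6 − d² + 2cos(α−β) + 2d(sin α − sin β))/8 = -3.195823, |c| > 1 → infeasible
LRL: c = (6 − d² + 2cos(α−β) − 2d(sin α − sin β))/8 = 0.511422; p = 2π − arccos c = 5.249228 rad; φ = atan2(cos β − cos α, d + sin α − sin β) = 0.022451 rad; t = (φ − α + p/2) mod 2π = 4.543927 rad, q = (β − α − t + p) mod 2π = 4.452522 rad → L = 7.47·(4.543927 + 5.249228 + 4.452522) = 7.47·14.245678 = 106.415212 m
Shortest: LSL with L = 42.760116 m ≈ 42.7601 m
Convert LSL to answer units (arcs ×180/π): t = 1.919314·180/π = 109.9686°, p = ρ·p = 7.47·1.977024 = 14.7684 m, q = 1.827908·180/π = 104.7314°, L = 42.7601 m.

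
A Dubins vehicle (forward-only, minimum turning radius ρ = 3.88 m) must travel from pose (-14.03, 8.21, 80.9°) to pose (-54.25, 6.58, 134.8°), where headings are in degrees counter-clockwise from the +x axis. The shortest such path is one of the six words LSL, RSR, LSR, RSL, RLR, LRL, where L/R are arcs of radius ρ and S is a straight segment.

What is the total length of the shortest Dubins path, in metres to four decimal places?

44.1971 m

Let ψ = atan2(Δy, Δx) = atan2(-1.63, -40.22) = -177.6792° be the start→goal bearing.
Normalize: d = |goal − start| / ρ = 40.253016/3.88 = 10.374489, α = (θ_start − ψ) mod 360° = 258.5792° = 4.513059 rad, β = (θ_goal − ψ) mod 360° = 312.4792° = 5.453792 rad.
Common terms: sin α = -0.980199, cos α = -0.198013, sin β = -0.737522, cos β = 0.675323, cos(α−β) = 0.589196, d² = 107.630015. Work in radians in the unit-radius frame; every candidate has L = ρ·(t + p + q).
LSL: p² = 2 + d² − 2cos(α−β) + 2d(sin α − sin β) = 103.416315; p = √p² = 10.169381; φ = atan2(cos β − cos α, d + sin α − sin β) = 0.085985 rad; t = (φ − α) mod 2π = 1.856111 rad, q = (β − φ) mod 2π = 5.367807 rad → L = 3.88·(1.856111 + 10.169381 + 5.367807) = 3.88·17.393299 = 67.486000 m
RSR: p² = 2 + d² − 2cos(α−β) + 2d(sin β − sin α) = 113.486930; p = √p² = 10.653024; φ = atan2(cos α − cos β, d − sin α + sin β) = -0.082072 rad; t = (α − φ) mod 2π = 4.595131 rad, q = (φ − β) mod 2π = 0.747322 rad → L = 3.88·(4.595131 + 10.653024 + 0.747322) = 3.88·15.995477 = 62.062452 m
LSR: p² = d² − 2 + 2cos(α−β) + 2d(sin α + sin β) = 71.167442; p = √p² = 8.436080; φ = atan2(−cos α − cos β, d + sin α + sin β) − atan2(−2, p) = 0.177698 rad; t = (φ − α) mod 2π = 1.947824 rad, q = (φ − β) mod 2π = 1.007092 rad → L = 3.88·(1.947824 + 8.436080 + 1.007092) = 3.88·11.390995 = 44.197062 m
RSL: p² = d² − 2 + 2cos(α−β) − 2d(sin α + sin β) = 142.449374; p = √p² = 11.935216; φ = atan2(cos α + cos β, d − sin α − sin β) − atan2(2, p) = -0.126577 rad; t = (α − φ) mod 2π = 4.639636 rad, q = (β − φ) mod 2π = 5.580368 rad → L = 3.88·(4.639636 + 11.935216 + 5.580368) = 3.88·22.155220 = 85.962253 m
RLR: c = (6 − d² + 2cos(α−β) + 2d(sin α − sin β))/8 = -13.185866, |c| > 1 → infeasible
LRL: c = (6 − d² + 2cos(α−β) − 2d(sin α − sin β))/8 = -11.927039, |c| > 1 → infeasible
Shortest: LSR with L = 44.197062 m ≈ 44.1971 m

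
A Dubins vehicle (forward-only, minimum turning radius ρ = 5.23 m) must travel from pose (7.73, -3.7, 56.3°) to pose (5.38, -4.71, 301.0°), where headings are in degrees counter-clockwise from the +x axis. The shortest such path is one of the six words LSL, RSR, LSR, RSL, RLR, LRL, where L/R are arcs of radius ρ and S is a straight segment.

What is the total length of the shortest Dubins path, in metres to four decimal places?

31.5518 m

Let ψ = atan2(Δy, Δx) = atan2(-1.01, -2.35) = -156.7426° be the start→goal bearing.
Normalize: d = |goal − start| / ρ = 2.557851/5.23 = 0.489073, α = (θ_start − ψ) mod 360° = 213.0426° = 3.718295 rad, β = (θ_goal − ψ) mod 360° = 97.7426° = 1.705930 rad.
Common terms: sin α = -0.545262, cos α = -0.838266, sin β = 0.990883, cos β = -0.134723, cos(α−β) = -0.427358, d² = 0.239192. Work in radians in the unit-radius frame; every candidate has L = ρ·(t + p + q).
LSL: p² = 2 + d² − 2cos(α−β) + 2d(sin α − sin β) = 1.591334; p = √p² = 1.261481; φ = atan2(cos β − cos α, d + sin α − sin β) = 2.549966 rad; t = (φ − α) mod 2π = 5.114857 rad, q = (β − φ) mod 2π = 5.439149 rad → L = 5.23·(5.114857 + 1.261481 + 5.439149) = 5.23·11.815487 = 61.794996 m
RSR: p² = 2 + d² − 2cos(α−β) + 2d(sin β − sin α) = 4.596482; p = √p² = 2.143941; φ = atan2(cos α − cos β, d − sin α + sin β) = -0.334349 rad; t = (α − φ) mod 2π = 4.052643 rad, q = (φ − β) mod 2π = 4.242907 rad → L = 5.23·(4.052643 + 2.143941 + 4.242907) = 5.23·10.439491 = 54.598536 m
LSR: p² = d² − 2 + 2cos(α−β) + 2d(sin α + sin β) = -2.179641 < 0 → infeasible
RSL: p² = d² − 2 + 2cos(α−β) − 2d(sin α + sin β) = -3.051406 < 0 → infeasible
RLR: c = (6 − d² + 2cos(α−β) + 2d(sin α − sin β))/8 = 0.425440; p = 2π − arccos c = 5.151837 rad; φ = atan2(cos α − cos β, d − sin α + sin β) = -0.334349 rad; t = (α − φ + p/2) mod 2π = 0.345376 rad, q = (α − β − t + p) mod 2π = 0.535640 rad → L = 5.23·(0.345376 + 5.151837 + 0.535640) = 5.23·6.032853 = 31.551820 m
LRL: c = (6 − d² + 2cos(α−β) − 2d(sin α − sin β))/8 = 0.801083; p = 2π − arccos c = 5.641492 rad; φ = atan2(cos β − cos α, d + sin α − sin β) = 2.549966 rad; t = (φ − α + p/2) mod 2π = 1.652417 rad, q = (β − α − t + p) mod 2π = 1.976710 rad → L = 5.23·(1.652417 + 5.641492 + 1.976710) = 5.23·9.270619 = 48.485337 m
Shortest: RLR with L = 31.551820 m ≈ 31.5518 m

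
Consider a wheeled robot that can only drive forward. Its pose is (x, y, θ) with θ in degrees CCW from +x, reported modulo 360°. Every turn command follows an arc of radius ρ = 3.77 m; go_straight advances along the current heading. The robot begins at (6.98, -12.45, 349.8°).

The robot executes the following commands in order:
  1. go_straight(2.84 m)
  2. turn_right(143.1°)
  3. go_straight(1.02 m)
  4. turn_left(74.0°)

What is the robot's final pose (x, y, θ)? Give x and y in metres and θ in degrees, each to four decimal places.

set_pose: (x, y, θ) = (6.9800, -12.4500, 349.8000°), ρ = 3.77
go_straight(2.84): x += 2.84·cos θ, y += 2.84·sin θ → (9.7751, -12.9529, 349.8000°)
turn_right(143.1°): centre at ρ to the right, rotate −143.1° → (10.8014, -20.0313, 206.7000°)
go_straight(1.02): x += 1.02·cos θ, y += 1.02·sin θ → (9.8902, -20.4897, 206.7000°)
turn_left(74.0°): centre at ρ to the left, rotate +74.0° → (7.8797, -24.5576, 280.7000°)

(7.8797, -24.5576, 280.7000°)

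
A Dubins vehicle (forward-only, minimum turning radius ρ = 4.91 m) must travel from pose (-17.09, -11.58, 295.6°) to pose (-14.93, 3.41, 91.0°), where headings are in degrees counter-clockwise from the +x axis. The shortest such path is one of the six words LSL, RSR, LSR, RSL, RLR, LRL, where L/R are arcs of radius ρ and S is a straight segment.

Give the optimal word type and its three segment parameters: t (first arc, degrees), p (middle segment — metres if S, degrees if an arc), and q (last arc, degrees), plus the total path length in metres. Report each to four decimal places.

LSR: t = 190.8442°, p = 8.8518 m, q = 35.4442°, L = 28.2437 m

Let ψ = atan2(Δy, Δx) = atan2(14.99, 2.16) = 81.8003° be the start→goal bearing.
Normalize: d = |goal − start| / ρ = 15.144824/4.91 = 3.084486, α = (θ_start − ψ) mod 360° = 213.7997° = 3.731508 rad, β = (θ_goal − ψ) mod 360° = 9.1997° = 0.160564 rad.
Common terms: sin α = -0.556291, cos α = -0.830988, sin β = 0.159875, cos β = 0.987137, cos(α−β) = -0.909236, d² = 9.514051. Work in radians in the unit-radius frame; every candidate has L = ρ·(t + p + q).
LSL: p² = 2 + d² − 2cos(α−β) + 2d(sin α − sin β) = 8.914517; p = √p² = 2.985719; φ = atan2(cos β − cos α, d + sin α − sin β) = 0.654724 rad; t = (φ − α) mod 2π = 3.206402 rad, q = (β − φ) mod 2π = 5.789025 rad → L = 4.91·(3.206402 + 2.985719 + 5.789025) = 4.91·11.981146 = 58.827426 m
RSR: p² = 2 + d² − 2cos(α−β) + 2d(sin β − sin α) = 17.750530; p = √p² = 4.213138; φ = atan2(cos α − cos β, d − sin α + sin β) = -0.446196 rad; t = (α − φ) mod 2π = 4.177704 rad, q = (φ − β) mod 2π = 5.676425 rad → L = 4.91·(4.177704 + 4.213138 + 5.676425) = 4.91·14.067267 = 69.070280 m
LSR: p² = d² − 2 + 2cos(α−β) + 2d(sin α + sin β) = 3.250104; p = √p² = 1.802805; φ = atan2(−cos α − cos β, d + sin α + sin β) − atan2(−2, p) = 0.779182 rad; t = (φ − α) mod 2π = 3.330860 rad, q = (φ − β) mod 2π = 0.618618 rad → L = 4.91·(3.330860 + 1.802805 + 0.618618) = 4.91·5.752283 = 28.243707 m
RSL: p² = d² − 2 + 2cos(α−β) − 2d(sin α + sin β) = 8.141054; p = √p² = 2.853253; φ = atan2(cos α + cos β, d − sin α − sin β) − atan2(2, p) = -0.566537 rad; t = (α − φ) mod 2π = 4.298045 rad, q = (β − φ) mod 2π = 0.727102 rad → L = 4.91·(4.298045 + 2.853253 + 0.727102) = 4.91·7.878400 = 38.682944 m
RLR: c = (6 − d² + 2cos(α−β) + 2d(sin α − sin β))/8 = -1.218816, |c| > 1 → infeasible
LRL: c = (6 − d² + 2cos(α−β) − 2d(sin α − sin β))/8 = -0.114315; p = 2π − arccos c = 4.597824 rad; φ = atan2(cos β − cos α, d + sin α − sin β) = 0.654724 rad; t = (φ − α + p/2) mod 2π = 5.505314 rad, q = (β − α − t + p) mod 2π = 1.804752 rad → L = 4.91·(5.505314 + 4.597824 + 1.804752) = 4.91·11.907889 = 58.467737 m
Shortest: LSR with L = 28.243707 m ≈ 28.2437 m
Convert LSR to answer units (arcs ×180/π): t = 3.330860·180/π = 190.8442°, p = ρ·p = 4.91·1.802805 = 8.8518 m, q = 0.618618·180/π = 35.4442°, L = 28.2437 m.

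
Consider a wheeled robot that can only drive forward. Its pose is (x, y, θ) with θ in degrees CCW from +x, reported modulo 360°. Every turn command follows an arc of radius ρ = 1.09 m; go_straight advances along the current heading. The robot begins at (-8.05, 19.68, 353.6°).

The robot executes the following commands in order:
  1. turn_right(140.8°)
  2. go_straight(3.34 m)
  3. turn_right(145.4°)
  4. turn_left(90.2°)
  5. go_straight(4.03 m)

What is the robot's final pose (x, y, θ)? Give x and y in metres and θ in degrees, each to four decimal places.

set_pose: (x, y, θ) = (-8.0500, 19.6800, 353.6000°), ρ = 1.09
turn_right(140.8°): centre at ρ to the right, rotate −140.8° → (-7.5810, 17.6806, 212.8000°)
go_straight(3.34): x += 3.34·cos θ, y += 3.34·sin θ → (-10.3885, 15.8713, 212.8000°)
turn_right(145.4°): centre at ρ to the right, rotate −145.4° → (-11.9853, 17.2064, 67.4000°)
turn_left(90.2°): centre at ρ to the left, rotate +90.2° → (-12.5762, 18.6330, 157.6000°)
go_straight(4.03): x += 4.03·cos θ, y += 4.03·sin θ → (-16.3021, 20.1687, 157.6000°)

(-16.3021, 20.1687, 157.6000°)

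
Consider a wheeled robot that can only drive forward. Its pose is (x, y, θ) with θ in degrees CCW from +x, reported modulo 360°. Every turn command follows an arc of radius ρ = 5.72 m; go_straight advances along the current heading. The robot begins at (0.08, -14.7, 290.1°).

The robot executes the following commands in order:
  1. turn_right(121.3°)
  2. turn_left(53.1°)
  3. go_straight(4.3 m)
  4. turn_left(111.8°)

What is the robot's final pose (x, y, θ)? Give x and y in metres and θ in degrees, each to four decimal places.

set_pose: (x, y, θ) = (0.0800, -14.7000, 290.1000°), ρ = 5.72
turn_right(121.3°): centre at ρ to the right, rotate −121.3° → (-6.4026, -22.2768, 168.8000°)
turn_left(53.1°): centre at ρ to the left, rotate +53.1° → (-11.3337, -23.6304, 221.9000°)
go_straight(4.3): x += 4.3·cos θ, y += 4.3·sin θ → (-14.5342, -26.5021, 221.9000°)
turn_left(111.8°): centre at ρ to the left, rotate +111.8° → (-13.2486, -35.8874, 333.7000°)

(-13.2486, -35.8874, 333.7000°)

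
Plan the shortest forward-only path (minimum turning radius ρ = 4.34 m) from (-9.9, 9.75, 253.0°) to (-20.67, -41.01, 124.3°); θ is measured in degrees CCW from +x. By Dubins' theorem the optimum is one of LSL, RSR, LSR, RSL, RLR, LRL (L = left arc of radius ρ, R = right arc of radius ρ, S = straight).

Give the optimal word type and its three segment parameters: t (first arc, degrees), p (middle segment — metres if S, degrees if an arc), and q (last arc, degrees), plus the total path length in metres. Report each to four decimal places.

LSR: t = 13.7864°, p = 47.6068 m, q = 142.4864°, L = 59.4441 m

Let ψ = atan2(Δy, Δx) = atan2(-50.76, -10.77) = -101.9791° be the start→goal bearing.
Normalize: d = |goal − start| / ρ = 51.889985/4.34 = 11.956218, α = (θ_start − ψ) mod 360° = 354.9791° = 6.195554 rad, β = (θ_goal − ψ) mod 360° = 226.2791° = 3.949315 rad.
Common terms: sin α = -0.087520, cos α = 0.996163, sin β = -0.722715, cos β = -0.691146, cos(α−β) = -0.625243, d² = 142.951140. Work in radians in the unit-radius frame; every candidate has L = ρ·(t + p + q).
LSL: p² = 2 + d² − 2cos(α−β) + 2d(sin α − sin β) = 161.390693; p = √p² = 12.703964; φ = atan2(cos β − cos α, d + sin α − sin β) = -0.133211 rad; t = (φ − α) mod 2π = 6.237606 rad, q = (β − φ) mod 2π = 4.082526 rad → L = 4.34·(6.237606 + 12.703964 + 4.082526) = 4.34·23.024096 = 99.924575 m
RSR: p² = 2 + d² − 2cos(α−β) + 2d(sin β − sin α) = 131.012559; p = √p² = 11.446072; φ = atan2(cos α − cos β, d − sin α + sin β) = 0.147953 rad; t = (α − φ) mod 2π = 6.047601 rad, q = (φ − β) mod 2π = 2.481823 rad → L = 4.34·(6.047601 + 11.446072 + 2.481823) = 4.34·19.975496 = 86.693652 m
LSR: p² = d² − 2 + 2cos(α−β) + 2d(sin α + sin β) = 120.325979; p = √p² = 10.969320; φ = atan2(−cos α − cos β, d + sin α + sin β) − atan2(−2, p) = 0.152987 rad; t = (φ − α) mod 2π = 0.240619 rad, q = (φ − β) mod 2π = 2.486857 rad → L = 4.34·(0.240619 + 10.969320 + 2.486857) = 4.34·13.696796 = 59.444094 m
RSL: p² = d² − 2 + 2cos(α−β) − 2d(sin α + sin β) = 159.075331; p = √p² = 12.612507; φ = atan2(cos α + cos β, d − sin α − sin β) − atan2(2, p) = -0.133376 rad; t = (α − φ) mod 2π = 0.045744 rad, q = (β − φ) mod 2π = 4.082691 rad → L = 4.34·(0.045744 + 12.612507 + 4.082691) = 4.34·16.740942 = 72.655688 m
RLR: c = (6 − d² + 2cos(α−β) + 2d(sin α − sin β))/8 = -15.376570, |c| > 1 → infeasible
LRL: c = (6 − d² + 2cos(α−β) − 2d(sin α − sin β))/8 = -19.173837, |c| > 1 → infeasible
Shortest: LSR with L = 59.444094 m ≈ 59.4441 m
Convert LSR to answer units (arcs ×180/π): t = 0.240619·180/π = 13.7864°, p = ρ·p = 4.34·10.969320 = 47.6068 m, q = 2.486857·180/π = 142.4864°, L = 59.4441 m.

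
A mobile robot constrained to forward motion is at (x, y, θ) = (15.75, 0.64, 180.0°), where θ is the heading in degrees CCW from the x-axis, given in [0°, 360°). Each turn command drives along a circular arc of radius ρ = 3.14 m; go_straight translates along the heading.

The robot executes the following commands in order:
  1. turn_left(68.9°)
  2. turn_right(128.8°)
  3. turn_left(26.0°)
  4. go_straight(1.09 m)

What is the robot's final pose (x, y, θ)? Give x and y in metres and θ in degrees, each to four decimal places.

(5.3045, -0.1745, 146.1000°)

set_pose: (x, y, θ) = (15.7500, 0.6400, 180.0000°), ρ = 3.14
turn_left(68.9°): centre at ρ to the left, rotate +68.9° → (12.8205, -1.3696, 248.9000°)
turn_right(128.8°): centre at ρ to the right, rotate −128.8° → (7.1745, -1.8140, 120.1000°)
turn_left(26.0°): centre at ρ to the left, rotate +26.0° → (6.2092, -0.7825, 146.1000°)
go_straight(1.09): x += 1.09·cos θ, y += 1.09·sin θ → (5.3045, -0.1745, 146.1000°)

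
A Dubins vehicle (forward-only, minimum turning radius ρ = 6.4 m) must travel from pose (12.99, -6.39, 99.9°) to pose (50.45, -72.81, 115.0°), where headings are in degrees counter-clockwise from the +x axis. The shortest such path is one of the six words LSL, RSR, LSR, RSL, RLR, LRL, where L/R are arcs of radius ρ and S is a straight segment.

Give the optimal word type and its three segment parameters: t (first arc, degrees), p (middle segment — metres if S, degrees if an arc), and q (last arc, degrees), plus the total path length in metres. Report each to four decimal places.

RSR: t = 160.2097°, p = 74.6109 m, q = 184.6903°, L = 113.1366 m

Let ψ = atan2(Δy, Δx) = atan2(-66.42, 37.46) = -60.5776° be the start→goal bearing.
Normalize: d = |goal − start| / ρ = 76.255282/6.4 = 11.914888, α = (θ_start − ψ) mod 360° = 160.4776° = 2.800862 rad, β = (θ_goal − ψ) mod 360° = 175.5776° = 3.064407 rad.
Common terms: sin α = 0.334176, cos α = -0.942511, sin β = 0.077109, cos β = -0.997023, cos(α−β) = 0.965473, d² = 141.964551. Work in radians in the unit-radius frame; every candidate has L = ρ·(t + p + q).
LSL: p² = 2 + d² − 2cos(α−β) + 2d(sin α − sin β) = 148.159443; p = √p² = 12.172076; φ = atan2(cos β − cos α, d + sin α − sin β) = -0.004478 rad; t = (φ − α) mod 2π = 3.477845 rad, q = (β − φ) mod 2π = 3.068885 rad → L = 6.4·(3.477845 + 12.172076 + 3.068885) = 6.4·18.718806 = 119.800361 m
RSR: p² = 2 + d² − 2cos(α−β) + 2d(sin β − sin α) = 135.907768; p = √p² = 11.657949; φ = atan2(cos α − cos β, d − sin α + sin β) = 0.004676 rad; t = (α − φ) mod 2π = 2.796186 rad, q = (φ − β) mod 2π = 3.223454 rad → L = 6.4·(2.796186 + 11.657949 + 3.223454) = 6.4·17.677589 = 113.136572 m
LSR: p² = d² − 2 + 2cos(α−β) + 2d(sin α + sin β) = 151.696324; p = √p² = 12.316506; φ = atan2(−cos α − cos β, d + sin α + sin β) − atan2(−2, p) = 0.317050 rad; t = (φ − α) mod 2π = 3.799373 rad, q = (φ − β) mod 2π = 3.535828 rad → L = 6.4·(3.799373 + 12.316506 + 3.535828) = 6.4·19.651707 = 125.770927 m
RSL: p² = d² − 2 + 2cos(α−β) − 2d(sin α + sin β) = 132.094668; p = √p² = 11.493244; φ = atan2(cos α + cos β, d − sin α − sin β) − atan2(2, p) = -0.339321 rad; t = (α − φ) mod 2π = 3.140184 rad, q = (β − φ) mod 2π = 3.403728 rad → L = 6.4·(3.140184 + 11.493244 + 3.403728) = 6.4·18.037156 = 115.437800 m
RLR: c = (6 − d² + 2cos(α−β) + 2d(sin α − sin β))/8 = -15.988471, |c| > 1 → infeasible
LRL: c = (6 − d² + 2cos(α−β) − 2d(sin α − sin β))/8 = -17.519930, |c| > 1 → infeasible
Shortest: RSR with L = 113.136572 m ≈ 113.1366 m
Convert RSR to answer units (arcs ×180/π): t = 2.796186·180/π = 160.2097°, p = ρ·p = 6.4·11.657949 = 74.6109 m, q = 3.223454·180/π = 184.6903°, L = 113.1366 m.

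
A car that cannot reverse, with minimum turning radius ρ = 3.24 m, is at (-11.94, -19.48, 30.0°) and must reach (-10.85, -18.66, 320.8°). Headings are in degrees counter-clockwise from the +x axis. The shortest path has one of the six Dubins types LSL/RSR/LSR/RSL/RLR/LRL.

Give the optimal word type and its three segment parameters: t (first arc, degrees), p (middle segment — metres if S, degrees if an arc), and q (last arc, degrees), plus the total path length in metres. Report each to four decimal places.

RLR: t = 40.8763°, p = 334.9677°, q = 3.2913°, L = 21.4396 m

Let ψ = atan2(Δy, Δx) = atan2(0.82, 1.09) = 36.9539° be the start→goal bearing.
Normalize: d = |goal − start| / ρ = 1.364001/3.24 = 0.420988, α = (θ_start − ψ) mod 360° = 353.0461° = 6.161817 rad, β = (θ_goal − ψ) mod 360° = 283.8461° = 4.954049 rad.
Common terms: sin α = -0.121071, cos α = 0.992644, sin β = -0.970942, cos β = 0.239315, cos(α−β) = 0.355107, d² = 0.177231. Work in radians in the unit-radius frame; every candidate has L = ρ·(t + p + q).
LSL: p² = 2 + d² − 2cos(α−β) + 2d(sin α − sin β) = 2.182588; p = √p² = 1.477359; φ = atan2(cos β − cos α, d + sin α − sin β) = -0.535088 rad; t = (φ − α) mod 2π = 5.869466 rad, q = (β − φ) mod 2π = 5.489136 rad → L = 3.24·(5.869466 + 1.477359 + 5.489136) = 3.24·12.835961 = 41.588515 m
RSR: p² = 2 + d² − 2cos(α−β) + 2d(sin β − sin α) = 0.751446; p = √p² = 0.866860; φ = atan2(cos α − cos β, d − sin α + sin β) = 2.088349 rad; t = (α − φ) mod 2π = 4.073468 rad, q = (φ − β) mod 2π = 3.417486 rad → L = 3.24·(4.073468 + 0.866860 + 3.417486) = 3.24·8.357813 = 27.079314 m
LSR: p² = d² − 2 + 2cos(α−β) + 2d(sin α + sin β) = -2.032004 < 0 → infeasible
RSL: p² = d² − 2 + 2cos(α−β) − 2d(sin α + sin β) = -0.193106 < 0 → infeasible
RLR: c = (6 − d² + 2cos(α−β) + 2d(sin α − sin β))/8 = 0.906069; p = 2π − arccos c = 5.846289 rad; φ = atan2(cos α − cos β, d − sin α + sin β) = 2.088349 rad; t = (α − φ + p/2) mod 2π = 0.713427 rad, q = (α − β − t + p) mod 2π = 0.057445 rad → L = 3.24·(0.713427 + 5.846289 + 0.057445) = 3.24·6.617161 = 21.439600 m
LRL: c = (6 − d² + 2cos(α−β) − 2d(sin α − sin β))/8 = 0.727176; p = 2π − arccos c = 5.526589 rad; φ = atan2(cos β − cos α, d + sin α − sin β) = -0.535088 rad; t = (φ − α + p/2) mod 2π = 2.349575 rad, q = (β − α − t + p) mod 2π = 1.969245 rad → L = 3.24·(2.349575 + 5.526589 + 1.969245) = 3.24·9.845409 = 31.899127 m
Shortest: RLR with L = 21.439600 m ≈ 21.4396 m
Convert RLR to answer units (arcs ×180/π): t = 0.713427·180/π = 40.8763°, p = 5.846289·180/π = 334.9677°, q = 0.057445·180/π = 3.2913°, L = 21.4396 m.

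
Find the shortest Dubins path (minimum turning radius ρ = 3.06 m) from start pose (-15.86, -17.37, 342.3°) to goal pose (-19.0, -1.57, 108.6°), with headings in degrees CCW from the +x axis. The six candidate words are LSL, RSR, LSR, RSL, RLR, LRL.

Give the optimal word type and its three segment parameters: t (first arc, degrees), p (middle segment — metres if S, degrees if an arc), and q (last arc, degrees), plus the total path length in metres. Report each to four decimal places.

Let ψ = atan2(Δy, Δx) = atan2(15.80, -3.14) = 101.2402° be the start→goal bearing.
Normalize: d = |goal − start| / ρ = 16.108991/3.06 = 5.264376, α = (θ_start − ψ) mod 360° = 241.0598° = 4.207288 rad, β = (θ_goal − ψ) mod 360° = 7.3598° = 0.128453 rad.
Common terms: sin α = -0.875125, cos α = -0.483896, sin β = 0.128100, cos β = 0.991761, cos(α−β) = -0.592013, d² = 27.713657. Work in radians in the unit-radius frame; every candidate has L = ρ·(t + p + q).
LSL: p² = 2 + d² − 2cos(α−β) + 2d(sin α − sin β) = 20.334970; p = √p² = 4.509431; φ = atan2(cos β − cos α, d + sin α − sin β) = 0.333379 rad; t = (φ − α) mod 2π = 2.409277 rad, q = (β − φ) mod 2π = 6.078259 rad → L = 3.06·(2.409277 + 4.509431 + 6.078259) = 3.06·12.996967 = 39.770720 m
RSR: p² = 2 + d² − 2cos(α−β) + 2d(sin β − sin α) = 41.460397; p = √p² = 6.438975; φ = atan2(cos α − cos β, d − sin α + sin β) = -0.231231 rad; t = (α − φ) mod 2π = 4.438518 rad, q = (φ − β) mod 2π = 5.923501 rad → L = 3.06·(4.438518 + 6.438975 + 5.923501) = 3.06·16.800995 = 51.411044 m
LSR: p² = d² − 2 + 2cos(α−β) + 2d(sin α + sin β) = 16.664387; p = √p² = 4.082204; φ = atan2(−cos α − cos β, d + sin α + sin β) − atan2(−2, p) = 0.343605 rad; t = (φ − α) mod 2π = 2.419503 rad, q = (φ − β) mod 2π = 0.215152 rad → L = 3.06·(2.419503 + 4.082204 + 0.215152) = 3.06·6.716858 = 20.553587 m
RSL: p² = d² − 2 + 2cos(α−β) − 2d(sin α + sin β) = 32.394875; p = √p² = 5.691650; φ = atan2(cos α + cos β, d − sin α − sin β) − atan2(2, p) = -0.253631 rad; t = (α − φ) mod 2π = 4.460918 rad, q = (β − φ) mod 2π = 0.382084 rad → L = 3.06·(4.460918 + 5.691650 + 0.382084) = 3.06·10.534652 = 32.236035 m
RLR: c = (6 − d² + 2cos(α−β) + 2d(sin α − sin β))/8 = -4.182550, |c| > 1 → infeasible
LRL: c = (6 − d² + 2cos(α−β) − 2d(sin α − sin β))/8 = -1.541871, |c| > 1 → infeasible
Shortest: LSR with L = 20.553587 m ≈ 20.5536 m
Convert LSR to answer units (arcs ×180/π): t = 2.419503·180/π = 138.6273°, p = ρ·p = 3.06·4.082204 = 12.4915 m, q = 0.215152·180/π = 12.3273°, L = 20.5536 m.

LSR: t = 138.6273°, p = 12.4915 m, q = 12.3273°, L = 20.5536 m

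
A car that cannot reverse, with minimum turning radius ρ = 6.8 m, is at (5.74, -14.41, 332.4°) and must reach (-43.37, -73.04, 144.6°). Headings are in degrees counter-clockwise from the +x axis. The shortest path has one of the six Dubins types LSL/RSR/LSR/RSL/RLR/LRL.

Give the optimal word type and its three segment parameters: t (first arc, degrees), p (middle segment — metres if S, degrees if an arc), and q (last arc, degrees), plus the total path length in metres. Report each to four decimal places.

Let ψ = atan2(Δy, Δx) = atan2(-58.63, -49.11) = -129.9504° be the start→goal bearing.
Normalize: d = |goal − start| / ρ = 76.480514/6.8 = 11.247134, α = (θ_start − ψ) mod 360° = 102.3504° = 1.786352 rad, β = (θ_goal − ψ) mod 360° = 274.5504° = 4.791809 rad.
Common terms: sin α = 0.976858, cos α = -0.213890, sin β = -0.996848, cos β = 0.079336, cos(α−β) = -0.990748, d² = 126.498032. Work in radians in the unit-radius frame; every candidate has L = ρ·(t + p + q).
LSL: p² = 2 + d² − 2cos(α−β) + 2d(sin α − sin β) = 174.876594; p = √p² = 13.224091; φ = atan2(cos β − cos α, d + sin α − sin β) = 0.022175 rad; t = (φ − α) mod 2π = 4.519009 rad, q = (β − φ) mod 2π = 4.769633 rad → L = 6.8·(4.519009 + 13.224091 + 4.769633) = 6.8·22.512734 = 153.086589 m
RSR: p² = 2 + d² − 2cos(α−β) + 2d(sin β − sin α) = 86.082461; p = √p² = 9.278063; φ = atan2(cos α − cos β, d − sin α + sin β) = -0.031609 rad; t = (α − φ) mod 2π = 1.817961 rad, q = (φ − β) mod 2π = 1.459767 rad → L = 6.8·(1.817961 + 9.278063 + 1.459767) = 6.8·12.555792 = 85.379384 m
LSR: p² = d² − 2 + 2cos(α−β) + 2d(sin α + sin β) = 122.066873; p = √p² = 11.048388; φ = atan2(−cos α − cos β, d + sin α + sin β) − atan2(−2, p) = 0.191067 rad; t = (φ − α) mod 2π = 4.687900 rad, q = (φ − β) mod 2π = 1.682443 rad → L = 6.8·(4.687900 + 11.048388 + 1.682443) = 6.8·17.418732 = 118.447374 m
RSL: p² = d² − 2 + 2cos(α−β) − 2d(sin α + sin β) = 122.966200; p = √p² = 11.089013; φ = atan2(cos α + cos β, d − sin α − sin β) − atan2(2, p) = -0.190382 rad; t = (α − φ) mod 2π = 1.976734 rad, q = (β − φ) mod 2π = 4.982191 rad → L = 6.8·(1.976734 + 11.089013 + 4.982191) = 6.8·18.047937 = 122.725970 m
RLR: c = (6 − d² + 2cos(α−β) + 2d(sin α − sin β))/8 = -9.760308, |c| > 1 → infeasible
LRL: c = (6 − d² + 2cos(α−β) − 2d(sin α − sin β))/8 = -20.859574, |c| > 1 → infeasible
Shortest: RSR with L = 85.379384 m ≈ 85.3794 m
Convert RSR to answer units (arcs ×180/π): t = 1.817961·180/π = 104.1615°, p = ρ·p = 6.8·9.278063 = 63.0908 m, q = 1.459767·180/π = 83.6385°, L = 85.3794 m.

RSR: t = 104.1615°, p = 63.0908 m, q = 83.6385°, L = 85.3794 m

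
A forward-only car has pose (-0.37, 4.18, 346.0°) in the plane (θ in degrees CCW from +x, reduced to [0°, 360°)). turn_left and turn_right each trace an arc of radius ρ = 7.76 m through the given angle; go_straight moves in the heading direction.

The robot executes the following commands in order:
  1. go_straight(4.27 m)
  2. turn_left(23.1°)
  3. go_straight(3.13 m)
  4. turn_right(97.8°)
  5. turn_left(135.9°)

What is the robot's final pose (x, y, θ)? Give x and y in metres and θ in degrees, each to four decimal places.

(32.4054, -9.0735, 47.2000°)

set_pose: (x, y, θ) = (-0.3700, 4.1800, 346.0000°), ρ = 7.76
go_straight(4.27): x += 4.27·cos θ, y += 4.27·sin θ → (3.7732, 3.1470, 346.0000°)
turn_left(23.1°): centre at ρ to the left, rotate +23.1° → (6.8778, 3.0142, 369.1000° ≡ 9.1000°)
go_straight(3.13): x += 3.13·cos θ, y += 3.13·sin θ → (9.9684, 3.5092, 9.1000°)
turn_right(97.8°): centre at ρ to the right, rotate −97.8° → (18.9537, -3.9771, -88.7000° ≡ 271.3000°)
turn_left(135.9°): centre at ρ to the left, rotate +135.9° → (32.4054, -9.0735, 407.2000° ≡ 47.2000°)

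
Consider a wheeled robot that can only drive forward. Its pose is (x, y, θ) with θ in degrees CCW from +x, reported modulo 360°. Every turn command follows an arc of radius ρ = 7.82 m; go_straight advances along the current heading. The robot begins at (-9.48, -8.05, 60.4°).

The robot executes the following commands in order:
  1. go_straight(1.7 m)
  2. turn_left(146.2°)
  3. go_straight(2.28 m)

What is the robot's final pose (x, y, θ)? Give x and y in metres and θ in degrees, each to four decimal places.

set_pose: (x, y, θ) = (-9.4800, -8.0500, 60.4000°), ρ = 7.82
go_straight(1.7): x += 1.7·cos θ, y += 1.7·sin θ → (-8.6403, -6.5719, 60.4000°)
turn_left(146.2°): centre at ρ to the left, rotate +146.2° → (-18.9412, 4.2831, 206.6000°)
go_straight(2.28): x += 2.28·cos θ, y += 2.28·sin θ → (-20.9799, 3.2622, 206.6000°)

(-20.9799, 3.2622, 206.6000°)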